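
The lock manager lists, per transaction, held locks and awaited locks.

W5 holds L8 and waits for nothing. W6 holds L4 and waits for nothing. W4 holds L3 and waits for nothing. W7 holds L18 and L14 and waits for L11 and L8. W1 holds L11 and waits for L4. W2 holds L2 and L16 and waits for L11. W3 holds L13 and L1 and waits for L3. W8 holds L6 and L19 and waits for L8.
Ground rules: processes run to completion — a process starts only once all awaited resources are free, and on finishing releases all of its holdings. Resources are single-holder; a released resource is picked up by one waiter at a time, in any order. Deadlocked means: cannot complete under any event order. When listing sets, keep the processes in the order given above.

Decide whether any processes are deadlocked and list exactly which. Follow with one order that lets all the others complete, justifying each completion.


The deadlocked set is empty.
Key observation: every chain of waits terminates; starting from the processes that wait on nothing, all the rest unlock in turn.
The rest can finish in the order W6, W4, W5, W1, W7, W2, W3, W8.
Walking it through:
  W6: no waits; runs immediately, freeing L4
  W4: no waits; runs immediately, freeing L3
  W5: no waits; runs immediately, freeing L8
  W1 waits on L4 — all released -> runs and releases L11
  W7 waits on L11 and L8 — all released -> runs and releases L18 and L14
  W2 waits on L11 — all released -> runs and releases L2 and L16
  W3 waits on L3 — all released -> runs and releases L13 and L1
  W8 waits on L8 — all released -> runs and releases L6 and L19


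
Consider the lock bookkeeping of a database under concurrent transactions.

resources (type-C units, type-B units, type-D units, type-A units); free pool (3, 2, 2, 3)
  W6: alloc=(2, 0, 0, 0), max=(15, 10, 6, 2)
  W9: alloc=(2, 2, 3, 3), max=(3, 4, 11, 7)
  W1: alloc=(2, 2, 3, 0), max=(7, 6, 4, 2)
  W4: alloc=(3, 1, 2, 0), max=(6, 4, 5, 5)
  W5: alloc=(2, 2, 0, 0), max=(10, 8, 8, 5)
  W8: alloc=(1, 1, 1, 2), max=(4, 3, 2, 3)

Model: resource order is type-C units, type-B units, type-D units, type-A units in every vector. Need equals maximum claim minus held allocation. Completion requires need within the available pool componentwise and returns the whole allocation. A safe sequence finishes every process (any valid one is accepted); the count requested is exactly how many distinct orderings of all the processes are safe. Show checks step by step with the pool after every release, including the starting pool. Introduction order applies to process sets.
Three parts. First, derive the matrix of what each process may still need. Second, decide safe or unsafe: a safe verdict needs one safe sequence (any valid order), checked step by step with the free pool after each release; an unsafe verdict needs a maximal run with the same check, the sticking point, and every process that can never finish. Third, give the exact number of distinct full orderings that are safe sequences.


(1) Outstanding need per process (order type-C units, type-B units, type-D units, type-A units):
  W6: (13, 10, 6, 2)
  W9: (1, 2, 8, 4)
  W1: (5, 4, 1, 2)
  W4: (3, 3, 3, 5)
  W5: (8, 6, 8, 5)
  W8: (3, 2, 1, 1)
(2) SAFE — a valid safe sequence is W8, W4, W1, W5, W9, W6.
Key observation: W8 marks the first exact bind of the order: its need (3, 2, 1, 1) fits the free (3, 2, 2, 3) with zero slack on a requested resource.
Check, step by step:
  pool = (3, 2, 2, 3)
  run W8 (needs (3, 2, 1, 1), free (3, 2, 2, 3)); after release of (1, 1, 1, 2) the pool is (4, 3, 3, 5)
  run W4 (needs (3, 3, 3, 5), free (4, 3, 3, 5)); after release of (3, 1, 2, 0) the pool is (7, 4, 5, 5)
  run W1 (needs (5, 4, 1, 2), free (7, 4, 5, 5)); after release of (2, 2, 3, 0) the pool is (9, 6, 8, 5)
  run W5 (needs (8, 6, 8, 5), free (9, 6, 8, 5)); after release of (2, 2, 0, 0) the pool is (11, 8, 8, 5)
  run W9 (needs (1, 2, 8, 4), free (11, 8, 8, 5)); after release of (2, 2, 3, 3) the pool is (13, 10, 11, 8)
  run W6 (needs (13, 10, 6, 2), free (13, 10, 11, 8)); after release of (2, 0, 0, 0) the pool is (15, 10, 11, 8)
(3) Precisely 2 of the possible complete orderings are safe sequences.


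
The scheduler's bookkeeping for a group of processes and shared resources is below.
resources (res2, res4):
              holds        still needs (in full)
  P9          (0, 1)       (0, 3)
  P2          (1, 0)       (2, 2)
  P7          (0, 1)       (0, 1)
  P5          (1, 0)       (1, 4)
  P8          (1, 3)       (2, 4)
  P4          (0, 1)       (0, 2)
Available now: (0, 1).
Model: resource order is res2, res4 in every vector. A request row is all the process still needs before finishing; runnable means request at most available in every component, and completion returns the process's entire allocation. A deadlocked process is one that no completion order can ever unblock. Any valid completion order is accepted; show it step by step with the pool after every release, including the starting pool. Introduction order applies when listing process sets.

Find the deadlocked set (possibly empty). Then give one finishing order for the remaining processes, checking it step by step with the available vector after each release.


Deadlocked: P2, P5 and P8.
Key observation: the pool after P7, P4, P9 is (0, 4); every surviving request exceeds it in res2, so progress ends there.
The rest can finish in the order P7, P4, P9. Check, step by step:
  pool = (0, 1)
  P7: need (0, 1) fits (0, 1); releases (0, 1), pool now (0, 2)
  P4: need (0, 2) fits (0, 2); releases (0, 1), pool now (0, 3)
  P9: need (0, 3) fits (0, 3); releases (0, 1), pool now (0, 4)
The blocked processes can never fit:
  blocked: P2 wants (2, 2), pool (0, 4) — not enough res2
  blocked: P5 wants (1, 4), pool (0, 4) — not enough res2
  blocked: P8 wants (2, 4), pool (0, 4) — not enough res2


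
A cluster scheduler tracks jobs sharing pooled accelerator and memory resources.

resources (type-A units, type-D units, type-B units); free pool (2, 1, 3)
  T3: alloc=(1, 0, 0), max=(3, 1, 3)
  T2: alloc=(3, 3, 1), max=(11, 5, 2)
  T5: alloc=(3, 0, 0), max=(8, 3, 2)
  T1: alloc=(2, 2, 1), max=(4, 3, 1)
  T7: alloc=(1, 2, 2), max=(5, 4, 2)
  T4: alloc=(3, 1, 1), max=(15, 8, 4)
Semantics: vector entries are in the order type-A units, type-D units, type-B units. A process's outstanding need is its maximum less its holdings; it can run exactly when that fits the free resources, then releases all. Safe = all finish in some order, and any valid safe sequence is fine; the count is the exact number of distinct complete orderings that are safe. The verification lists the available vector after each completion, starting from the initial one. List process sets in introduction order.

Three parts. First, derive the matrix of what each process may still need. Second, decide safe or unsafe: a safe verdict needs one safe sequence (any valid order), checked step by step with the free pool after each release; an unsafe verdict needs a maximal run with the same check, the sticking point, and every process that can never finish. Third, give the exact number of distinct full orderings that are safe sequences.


(1) Remaining need (order type-A units, type-D units, type-B units):
  T3: (2, 1, 3)
  T2: (8, 2, 1)
  T5: (5, 3, 2)
  T1: (2, 1, 0)
  T7: (4, 2, 0)
  T4: (12, 7, 3)
(2) SAFE, for example via the order T1, T3, T5, T2, T7, T4.
Key observation: at T1 the run first touches a limit — (2, 1, 0) against (2, 1, 3), exact on a resource it actually requests.
Step-by-step check:
  pool = (2, 1, 3)
  run T1 (needs (2, 1, 0), free (2, 1, 3)); after release of (2, 2, 1) the pool is (4, 3, 4)
  run T3 (needs (2, 1, 3), free (4, 3, 4)); after release of (1, 0, 0) the pool is (5, 3, 4)
  run T5 (needs (5, 3, 2), free (5, 3, 4)); after release of (3, 0, 0) the pool is (8, 3, 4)
  run T2 (needs (8, 2, 1), free (8, 3, 4)); after release of (3, 3, 1) the pool is (11, 6, 5)
  run T7 (needs (4, 2, 0), free (11, 6, 5)); after release of (1, 2, 2) the pool is (12, 8, 7)
  run T4 (needs (12, 7, 3), free (12, 8, 7)); after release of (3, 1, 1) the pool is (15, 9, 8)
(3) Precisely 9 of the possible complete orderings are safe sequences.


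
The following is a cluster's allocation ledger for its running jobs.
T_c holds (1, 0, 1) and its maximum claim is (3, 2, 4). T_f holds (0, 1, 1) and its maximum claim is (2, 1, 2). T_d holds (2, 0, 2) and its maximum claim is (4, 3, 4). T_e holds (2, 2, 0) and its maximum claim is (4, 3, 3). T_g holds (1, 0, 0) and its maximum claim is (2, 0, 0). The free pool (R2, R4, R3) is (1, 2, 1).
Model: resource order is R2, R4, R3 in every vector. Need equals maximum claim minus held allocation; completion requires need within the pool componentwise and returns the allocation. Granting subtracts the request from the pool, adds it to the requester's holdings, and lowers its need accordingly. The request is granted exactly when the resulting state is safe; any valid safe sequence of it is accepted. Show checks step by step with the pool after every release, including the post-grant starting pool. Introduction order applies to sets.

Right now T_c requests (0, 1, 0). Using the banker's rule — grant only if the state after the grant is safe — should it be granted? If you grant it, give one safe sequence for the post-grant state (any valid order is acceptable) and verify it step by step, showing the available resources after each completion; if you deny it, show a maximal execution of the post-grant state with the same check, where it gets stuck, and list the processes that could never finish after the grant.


DENY. Granting would leave the state unsafe.
Key observation: after T_g, T_f the pool peaks at (2, 2, 2), and each blocked process is short somewhere: T_c on R3; T_d on R4; T_e on R3.
Pretend the grant happened; the run T_g, T_f goes as far as possible. Step-by-step check:
  pool = (1, 1, 1)
  T_g needs (1, 0, 0) <= (1, 1, 1) -> finishes; pool += (1, 0, 0) = (2, 1, 1)
  T_f needs (2, 0, 1) <= (2, 1, 1) -> finishes; pool += (0, 1, 1) = (2, 2, 2)
  T_c cannot run: need (2, 1, 3) vs free (2, 2, 2) (insufficient R3)
  T_d cannot run: need (2, 3, 2) vs free (2, 2, 2) (insufficient R4)
  T_e cannot run: need (2, 1, 3) vs free (2, 2, 2) (insufficient R3)
Processes that could never finish after the grant: T_c, T_d and T_e.


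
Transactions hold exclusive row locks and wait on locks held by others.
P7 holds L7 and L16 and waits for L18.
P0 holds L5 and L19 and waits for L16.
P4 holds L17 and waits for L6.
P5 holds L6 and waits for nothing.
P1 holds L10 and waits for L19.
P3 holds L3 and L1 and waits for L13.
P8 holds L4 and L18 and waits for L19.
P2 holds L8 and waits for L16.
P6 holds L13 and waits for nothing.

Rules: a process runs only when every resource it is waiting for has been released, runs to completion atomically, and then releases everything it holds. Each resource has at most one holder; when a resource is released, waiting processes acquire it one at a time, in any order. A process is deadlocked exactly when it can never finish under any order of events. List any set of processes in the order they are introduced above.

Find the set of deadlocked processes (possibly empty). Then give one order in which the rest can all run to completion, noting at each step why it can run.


Deadlocked: P7, P0, P1, P8 and P2.
Key observation: the cycle P7 -> P8 -> P0 -> P7 can never break — each member waits on the next; P1 and P2 wait into the deadlock from upstream.
A valid finishing order for the others: P6, P5, P4, P3.
Step-by-step check:
  P6 waits on nothing -> runs at once and releases L13
  P5 waits on nothing -> runs at once and releases L6
  P4 waits on L6 — all released -> runs and releases L17
  P3 waits on L13 — all released -> runs and releases L3 and L1


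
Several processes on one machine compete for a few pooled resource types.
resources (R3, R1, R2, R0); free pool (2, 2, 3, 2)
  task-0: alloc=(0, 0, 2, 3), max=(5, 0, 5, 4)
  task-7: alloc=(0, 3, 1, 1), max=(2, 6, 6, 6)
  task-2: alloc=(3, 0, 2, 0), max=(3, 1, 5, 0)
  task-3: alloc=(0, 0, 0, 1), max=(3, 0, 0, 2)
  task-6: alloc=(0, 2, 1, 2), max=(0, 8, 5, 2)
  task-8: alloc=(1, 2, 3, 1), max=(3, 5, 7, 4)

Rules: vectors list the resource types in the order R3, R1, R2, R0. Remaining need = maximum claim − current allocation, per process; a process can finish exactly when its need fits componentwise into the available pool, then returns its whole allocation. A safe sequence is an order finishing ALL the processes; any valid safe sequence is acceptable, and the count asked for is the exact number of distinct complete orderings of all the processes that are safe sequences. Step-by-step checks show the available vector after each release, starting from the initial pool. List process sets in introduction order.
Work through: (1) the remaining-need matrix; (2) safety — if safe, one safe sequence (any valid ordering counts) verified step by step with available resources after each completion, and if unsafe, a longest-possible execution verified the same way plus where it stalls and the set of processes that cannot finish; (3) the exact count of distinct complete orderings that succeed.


(1) Need matrix, components ordered R3, R1, R2, R0:
  task-0: (5, 0, 3, 1)
  task-7: (2, 3, 5, 5)
  task-2: (0, 1, 3, 0)
  task-3: (3, 0, 0, 1)
  task-6: (0, 6, 4, 0)
  task-8: (2, 3, 4, 3)
(2) UNSAFE.
Key observation: after task-2, task-0, task-3 complete, (5, 2, 7, 6) is the best the pool ever gets, yet each leftover process wants more R1.
A maximal execution: task-2, task-0, task-3 — then nothing else fits. Check, step by step:
  pool = (2, 2, 3, 2)
  task-2 needs (0, 1, 3, 0) <= (2, 2, 3, 2) -> finishes; pool += (3, 0, 2, 0) = (5, 2, 5, 2)
  task-0 needs (5, 0, 3, 1) <= (5, 2, 5, 2) -> finishes; pool += (0, 0, 2, 3) = (5, 2, 7, 5)
  task-3 needs (3, 0, 0, 1) <= (5, 2, 7, 5) -> finishes; pool += (0, 0, 0, 1) = (5, 2, 7, 6)
  task-7 cannot run: need (2, 3, 5, 5) vs free (5, 2, 7, 6) (insufficient R1)
  task-6 cannot run: need (0, 6, 4, 0) vs free (5, 2, 7, 6) (insufficient R1)
  task-8 cannot run: need (2, 3, 4, 3) vs free (5, 2, 7, 6) (insufficient R1)
Permanently blocked: task-7, task-6 and task-8.
(3) Exactly 0 of the possible complete orderings are safe sequences.


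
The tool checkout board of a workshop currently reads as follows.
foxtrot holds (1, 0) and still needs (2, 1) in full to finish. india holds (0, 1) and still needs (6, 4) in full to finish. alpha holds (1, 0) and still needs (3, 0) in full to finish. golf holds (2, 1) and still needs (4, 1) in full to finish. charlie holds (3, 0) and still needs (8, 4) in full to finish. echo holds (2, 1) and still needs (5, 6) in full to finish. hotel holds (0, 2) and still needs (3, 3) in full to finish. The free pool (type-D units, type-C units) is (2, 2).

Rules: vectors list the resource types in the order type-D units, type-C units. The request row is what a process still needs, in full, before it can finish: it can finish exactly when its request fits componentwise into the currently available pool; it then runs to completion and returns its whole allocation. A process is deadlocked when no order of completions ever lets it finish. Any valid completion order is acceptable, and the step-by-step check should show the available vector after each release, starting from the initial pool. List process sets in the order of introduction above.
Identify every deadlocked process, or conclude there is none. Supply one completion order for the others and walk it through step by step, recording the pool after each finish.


Nothing here is deadlocked.
Key observation: the pool covers foxtrot at once, and every later process fits after earlier releases.
A valid finishing order for the others: foxtrot, alpha, golf, hotel, india, echo, charlie. Step-by-step check:
  pool = (2, 2)
  run foxtrot (needs (2, 1), free (2, 2)); after release of (1, 0) the pool is (3, 2)
  run alpha (needs (3, 0), free (3, 2)); after release of (1, 0) the pool is (4, 2)
  run golf (needs (4, 1), free (4, 2)); after release of (2, 1) the pool is (6, 3)
  run hotel (needs (3, 3), free (6, 3)); after release of (0, 2) the pool is (6, 5)
  run india (needs (6, 4), free (6, 5)); after release of (0, 1) the pool is (6, 6)
  run echo (needs (5, 6), free (6, 6)); after release of (2, 1) the pool is (8, 7)
  run charlie (needs (8, 4), free (8, 7)); after release of (3, 0) the pool is (11, 7)


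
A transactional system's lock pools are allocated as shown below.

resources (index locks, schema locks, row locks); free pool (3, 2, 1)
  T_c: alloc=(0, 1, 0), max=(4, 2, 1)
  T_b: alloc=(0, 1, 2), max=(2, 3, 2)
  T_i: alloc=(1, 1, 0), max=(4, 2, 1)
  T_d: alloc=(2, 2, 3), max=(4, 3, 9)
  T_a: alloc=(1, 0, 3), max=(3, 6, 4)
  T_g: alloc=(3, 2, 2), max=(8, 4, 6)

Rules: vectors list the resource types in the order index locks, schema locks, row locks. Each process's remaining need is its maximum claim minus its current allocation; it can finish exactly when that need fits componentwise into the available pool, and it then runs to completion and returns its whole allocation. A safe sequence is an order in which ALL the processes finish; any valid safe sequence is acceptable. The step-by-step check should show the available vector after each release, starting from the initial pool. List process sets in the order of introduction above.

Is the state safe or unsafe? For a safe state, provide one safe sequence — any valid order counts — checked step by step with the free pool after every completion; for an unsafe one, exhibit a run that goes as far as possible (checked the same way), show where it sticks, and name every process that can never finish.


The state is UNSAFE.
Key observation: after T_i, T_c, T_b the pool peaks at (4, 5, 3), and each blocked process is short somewhere: T_d on row locks; T_a on schema locks; T_g on index locks, row locks.
The run T_i, T_c, T_b cannot be extended any further. Verifying each step:
  pool = (3, 2, 1)
  T_i needs (3, 1, 1) <= (3, 2, 1) -> finishes; pool += (1, 1, 0) = (4, 3, 1)
  T_c needs (4, 1, 1) <= (4, 3, 1) -> finishes; pool += (0, 1, 0) = (4, 4, 1)
  T_b needs (2, 2, 0) <= (4, 4, 1) -> finishes; pool += (0, 1, 2) = (4, 5, 3)
  T_d still needs (2, 1, 6) but only (4, 5, 3) is free — short on row locks
  T_a still needs (2, 6, 1) but only (4, 5, 3) is free — short on schema locks
  T_g still needs (5, 2, 4) but only (4, 5, 3) is free — short on index locks and row locks
Processes that can never finish: T_d, T_a and T_g.


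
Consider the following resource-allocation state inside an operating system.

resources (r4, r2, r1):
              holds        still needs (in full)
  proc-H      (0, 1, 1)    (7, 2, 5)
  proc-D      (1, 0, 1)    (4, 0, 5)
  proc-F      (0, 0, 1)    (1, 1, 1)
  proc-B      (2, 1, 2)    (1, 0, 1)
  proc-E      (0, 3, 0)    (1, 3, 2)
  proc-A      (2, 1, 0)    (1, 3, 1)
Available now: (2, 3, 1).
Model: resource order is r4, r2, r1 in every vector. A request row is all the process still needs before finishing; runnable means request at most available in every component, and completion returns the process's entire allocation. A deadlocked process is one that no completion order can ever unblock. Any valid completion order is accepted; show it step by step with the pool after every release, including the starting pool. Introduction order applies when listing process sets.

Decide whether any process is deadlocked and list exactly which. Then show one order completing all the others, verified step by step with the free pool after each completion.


The deadlocked set is proc-H and proc-D.
Key observation: proc-A, proc-F, proc-B, proc-E can finish, but then (6, 8, 4) is all there is, and the blocked group's r1 demands exceed it.
A valid finishing order for the others: proc-A, proc-F, proc-B, proc-E. Verifying each step:
  pool = (2, 3, 1)
  proc-A: need (1, 3, 1) fits (2, 3, 1); releases (2, 1, 0), pool now (4, 4, 1)
  proc-F: need (1, 1, 1) fits (4, 4, 1); releases (0, 0, 1), pool now (4, 4, 2)
  proc-B: need (1, 0, 1) fits (4, 4, 2); releases (2, 1, 2), pool now (6, 5, 4)
  proc-E: need (1, 3, 2) fits (6, 5, 4); releases (0, 3, 0), pool now (6, 8, 4)
None of the blocked processes ever fits:
  proc-H still needs (7, 2, 5) but only (6, 8, 4) is free — short on r4 and r1
  proc-D still needs (4, 0, 5) but only (6, 8, 4) is free — short on r1


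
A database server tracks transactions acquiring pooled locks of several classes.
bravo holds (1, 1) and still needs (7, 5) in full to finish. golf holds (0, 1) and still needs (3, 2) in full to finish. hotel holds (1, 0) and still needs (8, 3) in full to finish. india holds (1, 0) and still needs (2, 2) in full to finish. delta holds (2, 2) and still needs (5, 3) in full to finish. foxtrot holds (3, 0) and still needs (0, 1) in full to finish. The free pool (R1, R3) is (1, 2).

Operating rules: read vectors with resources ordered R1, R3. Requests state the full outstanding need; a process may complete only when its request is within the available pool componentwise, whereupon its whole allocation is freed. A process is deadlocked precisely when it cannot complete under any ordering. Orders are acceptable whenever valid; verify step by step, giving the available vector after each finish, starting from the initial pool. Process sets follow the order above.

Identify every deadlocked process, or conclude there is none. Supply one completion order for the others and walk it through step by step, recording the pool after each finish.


The deadlocked set is empty.
Key observation: foxtrot fits the free pool immediately, and its release cascades until everyone finishes.
One completion order for the rest: foxtrot, india, golf, delta, bravo, hotel. Verifying each step:
  pool = (1, 2)
  run foxtrot (needs (0, 1), free (1, 2)); after release of (3, 0) the pool is (4, 2)
  run india (needs (2, 2), free (4, 2)); after release of (1, 0) the pool is (5, 2)
  run golf (needs (3, 2), free (5, 2)); after release of (0, 1) the pool is (5, 3)
  run delta (needs (5, 3), free (5, 3)); after release of (2, 2) the pool is (7, 5)
  run bravo (needs (7, 5), free (7, 5)); after release of (1, 1) the pool is (8, 6)
  run hotel (needs (8, 3), free (8, 6)); after release of (1, 0) the pool is (9, 6)


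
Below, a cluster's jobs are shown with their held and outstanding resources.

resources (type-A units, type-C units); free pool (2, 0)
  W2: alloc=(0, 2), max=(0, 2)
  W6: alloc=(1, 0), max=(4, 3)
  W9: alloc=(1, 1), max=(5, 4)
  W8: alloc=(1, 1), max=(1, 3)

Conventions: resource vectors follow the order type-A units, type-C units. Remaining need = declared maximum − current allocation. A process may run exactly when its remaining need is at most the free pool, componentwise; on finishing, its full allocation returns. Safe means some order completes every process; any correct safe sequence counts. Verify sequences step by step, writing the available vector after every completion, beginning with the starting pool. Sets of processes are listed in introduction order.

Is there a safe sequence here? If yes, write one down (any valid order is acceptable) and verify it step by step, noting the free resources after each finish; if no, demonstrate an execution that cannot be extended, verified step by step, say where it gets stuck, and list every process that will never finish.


SAFE. One safe sequence: W2, W8, W6, W9.
Key observation: the order's first zero-slack moment is W8 ((0, 2) needed, (2, 2) free — a requested resource with nothing to spare).
Step-by-step check:
  pool = (2, 0)
  W2: need (0, 0) fits (2, 0); releases (0, 2), pool now (2, 2)
  W8: need (0, 2) fits (2, 2); releases (1, 1), pool now (3, 3)
  W6: need (3, 3) fits (3, 3); releases (1, 0), pool now (4, 3)
  W9: need (4, 3) fits (4, 3); releases (1, 1), pool now (5, 4)


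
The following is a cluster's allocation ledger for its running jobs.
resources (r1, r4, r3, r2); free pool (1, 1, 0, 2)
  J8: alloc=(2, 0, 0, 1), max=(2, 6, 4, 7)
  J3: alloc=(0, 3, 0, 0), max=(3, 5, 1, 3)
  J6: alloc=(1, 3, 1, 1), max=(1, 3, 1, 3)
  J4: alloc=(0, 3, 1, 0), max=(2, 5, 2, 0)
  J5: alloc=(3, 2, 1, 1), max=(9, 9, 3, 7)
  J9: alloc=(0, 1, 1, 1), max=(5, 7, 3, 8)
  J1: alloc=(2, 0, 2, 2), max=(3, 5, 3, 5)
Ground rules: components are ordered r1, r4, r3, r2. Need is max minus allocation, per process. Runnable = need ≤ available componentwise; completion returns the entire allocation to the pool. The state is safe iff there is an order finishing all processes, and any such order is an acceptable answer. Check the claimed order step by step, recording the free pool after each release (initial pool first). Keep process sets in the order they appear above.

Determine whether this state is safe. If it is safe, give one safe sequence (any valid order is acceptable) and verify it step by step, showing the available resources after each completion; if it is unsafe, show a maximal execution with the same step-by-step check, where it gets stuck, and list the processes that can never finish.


The state is UNSAFE.
Key observation: the pool after J6, J4, J1, J3 is (4, 10, 4, 5); every surviving request exceeds it in r2, so progress ends there.
Going as far as possible: J6, J4, J1, J3; after that, nothing fits. Check, step by step:
  pool = (1, 1, 0, 2)
  run J6 (needs (0, 0, 0, 2), free (1, 1, 0, 2)); after release of (1, 3, 1, 1) the pool is (2, 4, 1, 3)
  run J4 (needs (2, 2, 1, 0), free (2, 4, 1, 3)); after release of (0, 3, 1, 0) the pool is (2, 7, 2, 3)
  run J1 (needs (1, 5, 1, 3), free (2, 7, 2, 3)); after release of (2, 0, 2, 2) the pool is (4, 7, 4, 5)
  run J3 (needs (3, 2, 1, 3), free (4, 7, 4, 5)); after release of (0, 3, 0, 0) the pool is (4, 10, 4, 5)
  J8 still needs (0, 6, 4, 6) but only (4, 10, 4, 5) is free — short on r2
  J5 still needs (6, 7, 2, 6) but only (4, 10, 4, 5) is free — short on r1 and r2
  J9 still needs (5, 6, 2, 7) but only (4, 10, 4, 5) is free — short on r1 and r2
Processes that can never finish: J8, J5 and J9.


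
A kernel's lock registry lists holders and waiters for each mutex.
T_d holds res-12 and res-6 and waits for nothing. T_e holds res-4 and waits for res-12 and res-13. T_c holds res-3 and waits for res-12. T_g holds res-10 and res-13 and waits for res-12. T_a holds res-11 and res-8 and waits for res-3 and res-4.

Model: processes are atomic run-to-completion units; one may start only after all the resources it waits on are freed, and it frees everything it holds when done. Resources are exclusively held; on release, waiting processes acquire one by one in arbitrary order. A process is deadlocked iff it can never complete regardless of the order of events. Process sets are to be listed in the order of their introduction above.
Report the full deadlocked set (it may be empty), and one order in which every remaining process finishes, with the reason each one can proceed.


The deadlocked set is empty.
Key observation: although several processes wait, no cycle exists — each chain bottoms out at a free runner.
One completion order for the rest: T_d, T_c, T_g, T_e, T_a.
Walking it through:
  T_d waits on nothing -> runs at once and releases res-12 and res-6
  T_c: everything it awaited (res-12) is free; runs, freeing res-3
  T_g: everything it awaited (res-12) is free; runs, freeing res-10 and res-13
  T_e: everything it awaited (res-12 and res-13) is free; runs, freeing res-4
  T_a: everything it awaited (res-3 and res-4) is free; runs, freeing res-11 and res-8


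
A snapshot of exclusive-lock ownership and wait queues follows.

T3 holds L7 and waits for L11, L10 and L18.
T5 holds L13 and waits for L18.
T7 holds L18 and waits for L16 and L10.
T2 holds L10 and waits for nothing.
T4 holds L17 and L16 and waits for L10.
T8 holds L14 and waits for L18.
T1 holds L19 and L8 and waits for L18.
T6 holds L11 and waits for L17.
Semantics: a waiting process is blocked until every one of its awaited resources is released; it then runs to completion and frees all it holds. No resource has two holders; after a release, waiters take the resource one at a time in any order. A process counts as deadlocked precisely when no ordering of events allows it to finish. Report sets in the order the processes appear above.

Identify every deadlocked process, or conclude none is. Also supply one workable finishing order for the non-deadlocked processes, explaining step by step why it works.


Nothing here is deadlocked.
Key observation: although several processes wait, no cycle exists — each chain bottoms out at a free runner.
One completion order for the rest: T2, T4, T6, T7, T1, T8, T5, T3.
Verifying each step:
  T2: no waits; runs immediately, freeing L10
  T4 waits on L10 — all released -> runs and releases L17 and L16
  T6 waits on L17 — all released -> runs and releases L11
  T7 waits on L16 and L10 — all released -> runs and releases L18
  T1 waits on L18 — all released -> runs and releases L19 and L8
  T8 waits on L18 — all released -> runs and releases L14
  T5 waits on L18 — all released -> runs and releases L13
  T3 waits on L11, L10 and L18 — all released -> runs and releases L7


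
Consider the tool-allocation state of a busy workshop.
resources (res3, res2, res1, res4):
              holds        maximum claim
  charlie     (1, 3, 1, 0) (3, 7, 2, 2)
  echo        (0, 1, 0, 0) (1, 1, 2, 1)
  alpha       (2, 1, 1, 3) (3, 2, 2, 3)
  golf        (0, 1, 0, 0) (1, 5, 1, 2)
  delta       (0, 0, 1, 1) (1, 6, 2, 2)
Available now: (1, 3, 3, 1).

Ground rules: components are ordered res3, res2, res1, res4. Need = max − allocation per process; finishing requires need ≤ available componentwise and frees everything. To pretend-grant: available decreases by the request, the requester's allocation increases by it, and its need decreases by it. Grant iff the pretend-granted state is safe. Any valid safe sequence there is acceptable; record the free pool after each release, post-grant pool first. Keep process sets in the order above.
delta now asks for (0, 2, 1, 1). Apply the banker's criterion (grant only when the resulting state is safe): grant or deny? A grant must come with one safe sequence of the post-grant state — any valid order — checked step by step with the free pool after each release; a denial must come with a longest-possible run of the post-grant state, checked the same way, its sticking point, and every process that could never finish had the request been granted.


DENY. Granting would leave the state unsafe.
Key observation: alpha, echo can finish, but then (3, 3, 3, 3) is all there is, and the blocked group's res2 demands exceed it.
After a pretend grant, a maximal execution: alpha, echo — then nothing else fits. Step-by-step check:
  pool = (1, 1, 2, 0)
  alpha: need (1, 1, 1, 0) fits (1, 1, 2, 0); releases (2, 1, 1, 3), pool now (3, 2, 3, 3)
  echo: need (1, 0, 2, 1) fits (3, 2, 3, 3); releases (0, 1, 0, 0), pool now (3, 3, 3, 3)
  charlie cannot run: need (2, 4, 1, 2) vs free (3, 3, 3, 3) (insufficient res2)
  golf cannot run: need (1, 4, 1, 2) vs free (3, 3, 3, 3) (insufficient res2)
  delta cannot run: need (1, 4, 0, 0) vs free (3, 3, 3, 3) (insufficient res2)
Had the request been granted, charlie, golf and delta could never finish.


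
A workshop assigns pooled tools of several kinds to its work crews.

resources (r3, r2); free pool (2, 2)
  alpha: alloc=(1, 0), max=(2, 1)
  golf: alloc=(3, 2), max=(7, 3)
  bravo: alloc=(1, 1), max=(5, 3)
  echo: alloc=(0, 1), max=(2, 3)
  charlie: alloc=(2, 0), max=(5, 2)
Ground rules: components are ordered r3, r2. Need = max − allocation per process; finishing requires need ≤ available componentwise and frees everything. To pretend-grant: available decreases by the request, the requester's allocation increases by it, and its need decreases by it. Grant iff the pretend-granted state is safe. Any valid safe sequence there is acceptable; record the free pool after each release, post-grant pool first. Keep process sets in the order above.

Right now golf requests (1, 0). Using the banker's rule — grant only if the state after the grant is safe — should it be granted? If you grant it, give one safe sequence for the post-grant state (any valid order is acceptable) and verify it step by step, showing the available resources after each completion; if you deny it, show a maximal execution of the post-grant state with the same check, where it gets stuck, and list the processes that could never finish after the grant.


DENY — the pretend-granted state is unsafe.
Key observation: even finishing alpha, echo leaves just (2, 3) free — too little r3 for any of the remaining processes.
After a pretend grant, a maximal execution: alpha, echo — then nothing else fits. Step-by-step check:
  pool = (1, 2)
  alpha: need (1, 1) fits (1, 2); releases (1, 0), pool now (2, 2)
  echo: need (2, 2) fits (2, 2); releases (0, 1), pool now (2, 3)
  blocked: golf wants (3, 1), pool (2, 3) — not enough r3
  blocked: bravo wants (4, 2), pool (2, 3) — not enough r3
  blocked: charlie wants (3, 2), pool (2, 3) — not enough r3
Post-grant, the permanently blocked set is golf, bravo and charlie.


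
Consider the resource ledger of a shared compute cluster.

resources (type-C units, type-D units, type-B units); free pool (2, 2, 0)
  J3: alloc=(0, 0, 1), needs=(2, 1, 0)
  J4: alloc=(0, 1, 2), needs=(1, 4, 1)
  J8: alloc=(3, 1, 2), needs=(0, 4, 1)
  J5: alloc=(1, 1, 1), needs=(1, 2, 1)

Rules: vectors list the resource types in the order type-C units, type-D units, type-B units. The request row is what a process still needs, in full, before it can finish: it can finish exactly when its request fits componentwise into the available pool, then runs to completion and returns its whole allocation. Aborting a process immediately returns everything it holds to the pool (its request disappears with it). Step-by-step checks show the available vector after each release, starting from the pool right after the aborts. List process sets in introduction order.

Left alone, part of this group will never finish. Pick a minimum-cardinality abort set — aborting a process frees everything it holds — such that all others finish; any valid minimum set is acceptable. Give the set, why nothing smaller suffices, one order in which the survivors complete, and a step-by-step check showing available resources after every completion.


Minimum abort set: J4.
Key observation: J8 could never have finished before the abort; with (0, 1, 2) returned by J4, it fits at step 3.
No smaller set exists: with zero aborts the deadlock remains.
The survivors complete as J3, J5, J8. Walking it through (starting from the post-abort pool):
  pool = (2, 3, 2)
  run J3 (needs (2, 1, 0), free (2, 3, 2)); after release of (0, 0, 1) the pool is (2, 3, 3)
  run J5 (needs (1, 2, 1), free (2, 3, 3)); after release of (1, 1, 1) the pool is (3, 4, 4)
  run J8 (needs (0, 4, 1), free (3, 4, 4)); after release of (3, 1, 2) the pool is (6, 5, 6)


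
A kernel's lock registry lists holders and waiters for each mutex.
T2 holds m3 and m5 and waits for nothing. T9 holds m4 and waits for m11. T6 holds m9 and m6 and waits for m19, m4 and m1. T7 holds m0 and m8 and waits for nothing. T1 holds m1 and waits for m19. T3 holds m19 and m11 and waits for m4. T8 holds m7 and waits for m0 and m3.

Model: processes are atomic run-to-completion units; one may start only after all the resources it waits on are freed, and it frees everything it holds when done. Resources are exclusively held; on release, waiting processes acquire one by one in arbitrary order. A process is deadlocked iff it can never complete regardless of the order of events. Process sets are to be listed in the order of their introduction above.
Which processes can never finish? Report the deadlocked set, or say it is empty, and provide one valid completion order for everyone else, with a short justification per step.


The deadlocked set is T9, T6, T1 and T3.
Key observation: the loop T9 -> T3 -> T9 blocks itself forever; T6 and T1 wait into the deadlock from upstream.
The rest can finish in the order T7, T2, T8.
Check, step by step:
  run T7 (it waits on nothing); releases m0 and m8
  run T2 (it waits on nothing); releases m3 and m5
  T8 waits on m0 and m3 — all released -> runs and releases m7


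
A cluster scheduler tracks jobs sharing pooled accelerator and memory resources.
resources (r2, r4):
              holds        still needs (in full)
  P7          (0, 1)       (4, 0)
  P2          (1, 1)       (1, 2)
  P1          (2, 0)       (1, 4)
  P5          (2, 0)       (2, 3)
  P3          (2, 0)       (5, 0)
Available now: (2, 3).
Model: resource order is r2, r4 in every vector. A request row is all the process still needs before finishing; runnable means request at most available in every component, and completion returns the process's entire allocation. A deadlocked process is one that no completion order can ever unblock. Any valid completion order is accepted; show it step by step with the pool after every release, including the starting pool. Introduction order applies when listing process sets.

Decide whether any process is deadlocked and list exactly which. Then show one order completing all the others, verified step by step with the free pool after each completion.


No process is deadlocked.
Key observation: the pool covers P2 at once, and every later process fits after earlier releases.
A valid finishing order for the others: P2, P1, P7, P3, P5. Walking it through:
  pool = (2, 3)
  P2: need (1, 2) fits (2, 3); releases (1, 1), pool now (3, 4)
  P1: need (1, 4) fits (3, 4); releases (2, 0), pool now (5, 4)
  P7: need (4, 0) fits (5, 4); releases (0, 1), pool now (5, 5)
  P3: need (5, 0) fits (5, 5); releases (2, 0), pool now (7, 5)
  P5: need (2, 3) fits (7, 5); releases (2, 0), pool now (9, 5)


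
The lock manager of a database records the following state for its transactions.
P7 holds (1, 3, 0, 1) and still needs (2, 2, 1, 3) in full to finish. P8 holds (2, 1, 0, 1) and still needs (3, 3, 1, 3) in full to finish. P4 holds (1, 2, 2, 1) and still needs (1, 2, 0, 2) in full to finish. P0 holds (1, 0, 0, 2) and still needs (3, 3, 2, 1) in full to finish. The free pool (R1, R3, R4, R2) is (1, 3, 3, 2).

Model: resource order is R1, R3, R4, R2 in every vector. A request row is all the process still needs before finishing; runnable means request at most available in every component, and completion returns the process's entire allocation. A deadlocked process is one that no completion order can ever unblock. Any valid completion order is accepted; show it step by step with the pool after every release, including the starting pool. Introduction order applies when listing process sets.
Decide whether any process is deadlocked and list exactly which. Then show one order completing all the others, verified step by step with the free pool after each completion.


Nothing here is deadlocked.
Key observation: starting with P4, each completion frees enough for the next — no one is permanently blocked.
The rest can finish in the order P4, P7, P0, P8. Verifying each step:
  pool = (1, 3, 3, 2)
  P4: need (1, 2, 0, 2) fits (1, 3, 3, 2); releases (1, 2, 2, 1), pool now (2, 5, 5, 3)
  P7: need (2, 2, 1, 3) fits (2, 5, 5, 3); releases (1, 3, 0, 1), pool now (3, 8, 5, 4)
  P0: need (3, 3, 2, 1) fits (3, 8, 5, 4); releases (1, 0, 0, 2), pool now (4, 8, 5, 6)
  P8: need (3, 3, 1, 3) fits (4, 8, 5, 6); releases (2, 1, 0, 1), pool now (6, 9, 5, 7)


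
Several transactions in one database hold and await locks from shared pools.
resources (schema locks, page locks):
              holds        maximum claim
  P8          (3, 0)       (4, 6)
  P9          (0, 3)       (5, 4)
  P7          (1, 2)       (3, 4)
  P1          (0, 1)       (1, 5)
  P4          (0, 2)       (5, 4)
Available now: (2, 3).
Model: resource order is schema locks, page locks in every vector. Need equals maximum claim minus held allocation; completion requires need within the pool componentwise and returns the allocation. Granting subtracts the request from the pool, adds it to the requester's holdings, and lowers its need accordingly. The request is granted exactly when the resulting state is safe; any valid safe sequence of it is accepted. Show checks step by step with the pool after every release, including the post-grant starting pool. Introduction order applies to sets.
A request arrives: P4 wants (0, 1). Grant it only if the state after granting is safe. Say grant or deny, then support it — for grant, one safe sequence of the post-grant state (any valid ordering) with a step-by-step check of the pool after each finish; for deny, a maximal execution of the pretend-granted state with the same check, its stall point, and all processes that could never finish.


DENY. Granting would leave the state unsafe.
Key observation: after P7, P1 the pool peaks at (3, 5), and each blocked process is short somewhere: P8 on page locks; P9 on schema locks; P4 on schema locks.
On the post-grant state, P7, P1 is a maximal run — nothing extends it. Verifying each step:
  pool = (2, 2)
  run P7 (needs (2, 2), free (2, 2)); after release of (1, 2) the pool is (3, 4)
  run P1 (needs (1, 4), free (3, 4)); after release of (0, 1) the pool is (3, 5)
  P8 cannot run: need (1, 6) vs free (3, 5) (insufficient page locks)
  P9 cannot run: need (5, 1) vs free (3, 5) (insufficient schema locks)
  P4 cannot run: need (5, 1) vs free (3, 5) (insufficient schema locks)
Post-grant, the permanently blocked set is P8, P9 and P4.
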